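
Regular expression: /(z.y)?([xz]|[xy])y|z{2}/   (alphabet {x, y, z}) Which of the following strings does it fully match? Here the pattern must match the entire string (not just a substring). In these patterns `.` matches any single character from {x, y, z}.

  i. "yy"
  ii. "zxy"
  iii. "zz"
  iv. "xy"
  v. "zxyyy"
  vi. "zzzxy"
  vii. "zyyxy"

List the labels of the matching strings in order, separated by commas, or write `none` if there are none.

i, iii, iv, v, vii

i → match
ii → no match
iii → match
iv → match
v → match
vi → no match
vii → match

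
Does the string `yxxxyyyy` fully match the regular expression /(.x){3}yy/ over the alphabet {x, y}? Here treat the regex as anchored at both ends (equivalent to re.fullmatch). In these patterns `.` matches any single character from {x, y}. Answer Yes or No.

No

Every match must end with `xyy`, but `yxxxyyyy` does not.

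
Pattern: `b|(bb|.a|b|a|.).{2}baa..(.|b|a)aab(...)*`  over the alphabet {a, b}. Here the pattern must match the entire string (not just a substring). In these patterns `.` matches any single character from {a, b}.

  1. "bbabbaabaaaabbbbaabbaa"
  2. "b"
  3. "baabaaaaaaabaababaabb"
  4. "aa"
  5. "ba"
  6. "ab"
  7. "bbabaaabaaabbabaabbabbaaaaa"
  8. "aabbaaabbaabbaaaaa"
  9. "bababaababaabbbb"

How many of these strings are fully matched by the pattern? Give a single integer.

1 → match
2. "b" → match
3 → match
4. "aa" → no match
5. "ba" → no match
6. "ab" → no match
7 → match
8 → match
9 → match
Total matched: 6

6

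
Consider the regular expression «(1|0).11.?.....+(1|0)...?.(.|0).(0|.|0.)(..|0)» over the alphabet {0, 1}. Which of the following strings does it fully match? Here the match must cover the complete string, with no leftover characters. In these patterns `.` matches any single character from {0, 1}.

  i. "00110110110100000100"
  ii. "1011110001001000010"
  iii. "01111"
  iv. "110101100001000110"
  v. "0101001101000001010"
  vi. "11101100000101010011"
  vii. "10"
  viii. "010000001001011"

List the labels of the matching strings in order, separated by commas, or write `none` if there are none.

i → match
ii → match
iii → no match
iv → no match
v → no match
vi → no match
vii → no match
viii → no match

i, ii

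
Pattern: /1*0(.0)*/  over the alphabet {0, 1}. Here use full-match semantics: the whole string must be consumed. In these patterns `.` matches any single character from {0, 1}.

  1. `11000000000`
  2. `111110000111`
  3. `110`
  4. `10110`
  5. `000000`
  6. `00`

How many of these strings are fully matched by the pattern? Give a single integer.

1 → match
2 → no match
3 → match
4 → no match
5 → no match
6 → no match
Total matched: 2

2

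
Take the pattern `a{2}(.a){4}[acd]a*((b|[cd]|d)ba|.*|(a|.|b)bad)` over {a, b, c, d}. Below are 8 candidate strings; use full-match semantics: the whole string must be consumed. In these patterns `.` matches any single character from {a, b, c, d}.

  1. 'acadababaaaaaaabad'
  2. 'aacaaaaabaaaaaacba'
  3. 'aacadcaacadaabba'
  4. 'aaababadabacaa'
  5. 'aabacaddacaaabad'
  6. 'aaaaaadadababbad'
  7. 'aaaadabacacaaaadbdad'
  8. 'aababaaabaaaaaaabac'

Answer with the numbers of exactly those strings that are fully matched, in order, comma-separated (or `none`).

2, 7, 8

1 → no match
2 → match
3 → no match
4 → no match
5 → no match
6 → no match
7 → match
8 → match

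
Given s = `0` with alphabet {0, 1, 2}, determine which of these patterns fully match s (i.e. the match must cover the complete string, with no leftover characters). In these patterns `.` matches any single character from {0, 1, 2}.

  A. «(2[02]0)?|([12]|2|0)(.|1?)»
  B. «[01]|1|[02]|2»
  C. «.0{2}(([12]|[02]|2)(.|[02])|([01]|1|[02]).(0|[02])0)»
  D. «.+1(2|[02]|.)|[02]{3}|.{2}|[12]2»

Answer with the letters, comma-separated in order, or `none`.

A, B

A → match
B → match
C → no match
D → no match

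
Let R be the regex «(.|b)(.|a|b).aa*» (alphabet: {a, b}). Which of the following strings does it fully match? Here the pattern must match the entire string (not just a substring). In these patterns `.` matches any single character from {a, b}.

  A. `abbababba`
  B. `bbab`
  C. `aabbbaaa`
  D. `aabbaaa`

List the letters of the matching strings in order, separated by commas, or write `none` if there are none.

none

A → no match
B → no match
C → no match
D → no match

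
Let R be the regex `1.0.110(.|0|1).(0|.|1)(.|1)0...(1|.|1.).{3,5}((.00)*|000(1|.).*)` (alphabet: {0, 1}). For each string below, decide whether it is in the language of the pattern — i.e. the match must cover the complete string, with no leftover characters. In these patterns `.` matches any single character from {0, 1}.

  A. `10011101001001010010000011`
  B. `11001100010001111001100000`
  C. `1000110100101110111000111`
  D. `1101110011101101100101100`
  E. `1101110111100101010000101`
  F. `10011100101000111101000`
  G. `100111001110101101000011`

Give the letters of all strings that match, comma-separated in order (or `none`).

A → match
B → match
C → match
D → match
E → match
F → match
G → match

A, B, C, D, E, F, G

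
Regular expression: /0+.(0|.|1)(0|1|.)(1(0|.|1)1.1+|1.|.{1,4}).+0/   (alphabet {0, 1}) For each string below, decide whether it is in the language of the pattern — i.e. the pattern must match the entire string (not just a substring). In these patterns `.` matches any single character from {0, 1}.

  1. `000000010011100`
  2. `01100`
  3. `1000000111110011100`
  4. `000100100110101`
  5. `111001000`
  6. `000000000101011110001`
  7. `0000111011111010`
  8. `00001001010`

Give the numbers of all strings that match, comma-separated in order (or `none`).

1 → match
2 → no match
3 → no match — must start with `0`
4 → no match — must end with `0`
5 → no match — must start with `0`
6 → no match — must end with `0`
7 → match
8 → match

1, 7, 8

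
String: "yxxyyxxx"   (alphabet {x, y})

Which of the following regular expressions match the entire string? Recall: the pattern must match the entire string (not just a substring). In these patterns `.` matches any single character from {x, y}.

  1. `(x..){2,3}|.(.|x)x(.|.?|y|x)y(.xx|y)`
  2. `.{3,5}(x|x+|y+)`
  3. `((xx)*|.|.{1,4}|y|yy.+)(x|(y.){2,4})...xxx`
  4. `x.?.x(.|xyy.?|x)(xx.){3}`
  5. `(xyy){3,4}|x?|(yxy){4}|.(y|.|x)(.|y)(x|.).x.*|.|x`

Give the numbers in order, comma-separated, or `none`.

1 → match
2 → match
3 → match
4 → no match — must start with "x"
5 → match

1, 2, 3, 5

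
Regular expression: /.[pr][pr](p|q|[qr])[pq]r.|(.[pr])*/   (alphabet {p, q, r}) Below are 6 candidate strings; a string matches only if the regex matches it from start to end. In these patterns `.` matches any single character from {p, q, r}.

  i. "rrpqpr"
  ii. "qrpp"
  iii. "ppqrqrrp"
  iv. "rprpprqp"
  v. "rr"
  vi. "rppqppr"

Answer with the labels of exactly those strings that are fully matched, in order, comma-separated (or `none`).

ii, iii, iv, v

i → no match
ii → match
iii → match
iv → match
v → match
vi → no match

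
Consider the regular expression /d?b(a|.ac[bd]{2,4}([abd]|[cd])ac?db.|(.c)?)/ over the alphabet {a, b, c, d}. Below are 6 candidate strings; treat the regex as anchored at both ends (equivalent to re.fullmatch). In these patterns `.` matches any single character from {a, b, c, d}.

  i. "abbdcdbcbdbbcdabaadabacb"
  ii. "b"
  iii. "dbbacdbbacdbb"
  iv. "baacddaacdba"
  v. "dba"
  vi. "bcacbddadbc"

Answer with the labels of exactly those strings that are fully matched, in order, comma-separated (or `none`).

ii, iii, iv, v, vi

i → no match
ii → match
iii → match
iv → match
v → match
vi → match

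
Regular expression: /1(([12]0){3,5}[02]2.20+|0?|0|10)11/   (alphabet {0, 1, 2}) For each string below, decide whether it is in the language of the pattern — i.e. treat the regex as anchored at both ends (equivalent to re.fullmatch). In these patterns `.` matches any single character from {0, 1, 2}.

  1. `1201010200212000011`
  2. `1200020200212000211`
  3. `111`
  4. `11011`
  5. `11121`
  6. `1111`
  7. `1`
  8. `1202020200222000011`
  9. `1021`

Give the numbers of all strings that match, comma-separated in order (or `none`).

1, 3, 4, 8

1 → match
2 → no match
3. `111` → match
4. `11011` → match
5. `11121` → no match — must end with `11`
6. `1111` → no match
7. `1` → no match — must end with `11`
8 → match
9. `1021` → no match — must end with `11`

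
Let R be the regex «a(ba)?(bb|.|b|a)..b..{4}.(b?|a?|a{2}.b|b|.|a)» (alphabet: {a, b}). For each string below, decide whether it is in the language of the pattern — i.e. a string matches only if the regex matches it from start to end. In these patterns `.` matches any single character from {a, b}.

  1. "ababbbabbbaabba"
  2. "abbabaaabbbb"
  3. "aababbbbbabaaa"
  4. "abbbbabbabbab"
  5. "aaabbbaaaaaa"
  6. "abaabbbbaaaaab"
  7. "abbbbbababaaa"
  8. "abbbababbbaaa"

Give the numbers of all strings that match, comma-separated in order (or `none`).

1 → match
2. "abbabaaabbbb" → match
3 → no match
4 → no match
5. "aaabbbaaaaaa" → match
6 → match
7 → match
8 → match

1, 2, 5, 6, 7, 8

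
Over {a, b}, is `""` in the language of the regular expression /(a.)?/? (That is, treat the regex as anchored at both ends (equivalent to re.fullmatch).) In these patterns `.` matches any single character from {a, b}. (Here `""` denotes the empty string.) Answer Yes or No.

Yes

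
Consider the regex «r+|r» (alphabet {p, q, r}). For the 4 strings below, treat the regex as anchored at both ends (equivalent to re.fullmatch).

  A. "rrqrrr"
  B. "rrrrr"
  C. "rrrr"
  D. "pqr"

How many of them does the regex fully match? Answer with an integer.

A. "rrqrrr" → no match
B. "rrrrr" → match
C. "rrrr" → match
D. "pqr" → no match — must start with "r"
Total matched: 2

2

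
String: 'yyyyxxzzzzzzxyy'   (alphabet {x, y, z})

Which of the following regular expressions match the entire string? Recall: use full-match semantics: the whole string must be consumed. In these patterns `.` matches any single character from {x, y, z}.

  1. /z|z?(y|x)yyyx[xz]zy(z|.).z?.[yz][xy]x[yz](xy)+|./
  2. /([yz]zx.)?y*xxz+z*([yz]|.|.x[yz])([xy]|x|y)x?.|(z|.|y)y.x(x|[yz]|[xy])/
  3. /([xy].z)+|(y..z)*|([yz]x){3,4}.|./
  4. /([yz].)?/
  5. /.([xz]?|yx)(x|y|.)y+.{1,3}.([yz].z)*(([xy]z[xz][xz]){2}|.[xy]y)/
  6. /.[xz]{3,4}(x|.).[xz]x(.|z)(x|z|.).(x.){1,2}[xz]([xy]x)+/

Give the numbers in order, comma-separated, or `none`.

1 → no match
2 → match
3 → no match
4 → no match
5 → match
6 → no match — must end with 'x'

2, 5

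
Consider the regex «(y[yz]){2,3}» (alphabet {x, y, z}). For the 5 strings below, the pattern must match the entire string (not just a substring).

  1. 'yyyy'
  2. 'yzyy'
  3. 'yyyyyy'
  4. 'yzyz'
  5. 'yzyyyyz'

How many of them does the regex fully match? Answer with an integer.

4

1 → match
2 → match
3 → match
4 → match
5 → no match
Total matched: 4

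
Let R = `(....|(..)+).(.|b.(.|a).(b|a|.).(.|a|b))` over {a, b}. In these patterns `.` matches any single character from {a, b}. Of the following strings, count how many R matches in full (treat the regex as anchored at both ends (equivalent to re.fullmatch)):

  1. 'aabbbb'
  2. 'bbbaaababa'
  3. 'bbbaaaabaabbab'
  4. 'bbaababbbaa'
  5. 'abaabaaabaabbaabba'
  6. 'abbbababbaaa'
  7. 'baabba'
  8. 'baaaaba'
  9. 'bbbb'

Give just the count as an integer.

1. 'aabbbb' → match
2. 'bbbaaababa' → match
3 → match
4. 'bbaababbbaa' → no match
5 → match
6. 'abbbababbaaa' → match
7. 'baabba' → match
8. 'baaaaba' → no match
9. 'bbbb' → match
Total matched: 7

7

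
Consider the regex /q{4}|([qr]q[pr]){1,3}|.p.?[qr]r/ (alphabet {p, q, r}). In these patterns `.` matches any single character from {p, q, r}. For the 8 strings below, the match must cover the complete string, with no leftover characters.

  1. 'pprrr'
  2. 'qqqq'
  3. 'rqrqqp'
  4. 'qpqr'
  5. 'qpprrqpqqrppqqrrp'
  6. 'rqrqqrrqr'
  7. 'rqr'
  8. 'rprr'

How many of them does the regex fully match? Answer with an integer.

1 → match
2 → match
3 → match
4 → match
5 → no match
6 → match
7 → match
8 → match
Total matched: 7

7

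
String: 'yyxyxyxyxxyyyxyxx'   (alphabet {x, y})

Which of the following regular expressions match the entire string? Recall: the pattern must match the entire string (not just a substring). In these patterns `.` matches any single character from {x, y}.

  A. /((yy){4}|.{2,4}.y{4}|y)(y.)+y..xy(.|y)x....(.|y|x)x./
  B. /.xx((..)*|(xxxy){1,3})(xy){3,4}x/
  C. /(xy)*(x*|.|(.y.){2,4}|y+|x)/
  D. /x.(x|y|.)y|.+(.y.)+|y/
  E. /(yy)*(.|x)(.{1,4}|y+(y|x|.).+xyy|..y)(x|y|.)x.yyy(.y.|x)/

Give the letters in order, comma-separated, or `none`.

A → match
B → no match — must end with 'xyx'
C → no match
D → no match
E → no match

A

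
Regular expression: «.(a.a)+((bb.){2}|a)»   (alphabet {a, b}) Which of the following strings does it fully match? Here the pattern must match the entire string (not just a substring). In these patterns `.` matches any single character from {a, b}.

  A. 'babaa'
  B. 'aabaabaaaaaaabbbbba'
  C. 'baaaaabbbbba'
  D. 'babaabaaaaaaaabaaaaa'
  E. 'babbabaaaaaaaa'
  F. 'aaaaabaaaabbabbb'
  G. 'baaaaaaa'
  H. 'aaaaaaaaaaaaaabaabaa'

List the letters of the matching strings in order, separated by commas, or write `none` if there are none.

A → match
B → match
C → no match
D → match
E → no match
F → match
G → match
H → match

A, B, D, F, G, H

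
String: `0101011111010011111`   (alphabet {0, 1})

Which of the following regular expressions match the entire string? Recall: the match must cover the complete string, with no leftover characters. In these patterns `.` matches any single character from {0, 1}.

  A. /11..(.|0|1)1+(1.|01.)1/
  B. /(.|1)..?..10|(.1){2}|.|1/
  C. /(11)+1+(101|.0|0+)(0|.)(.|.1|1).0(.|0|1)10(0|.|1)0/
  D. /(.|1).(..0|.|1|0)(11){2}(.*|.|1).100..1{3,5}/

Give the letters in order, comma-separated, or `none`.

A → no match — must start with `11`
B → no match
C → no match — must start with `11`
D → match

D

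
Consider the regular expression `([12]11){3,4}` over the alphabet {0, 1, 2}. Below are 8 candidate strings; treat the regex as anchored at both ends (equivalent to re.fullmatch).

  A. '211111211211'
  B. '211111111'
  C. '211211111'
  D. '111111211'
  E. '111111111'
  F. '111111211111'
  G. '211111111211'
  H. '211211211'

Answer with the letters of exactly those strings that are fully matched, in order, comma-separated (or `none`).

A → match
B → match
C → match
D → match
E → match
F → match
G → match
H → match

A, B, C, D, E, F, G, H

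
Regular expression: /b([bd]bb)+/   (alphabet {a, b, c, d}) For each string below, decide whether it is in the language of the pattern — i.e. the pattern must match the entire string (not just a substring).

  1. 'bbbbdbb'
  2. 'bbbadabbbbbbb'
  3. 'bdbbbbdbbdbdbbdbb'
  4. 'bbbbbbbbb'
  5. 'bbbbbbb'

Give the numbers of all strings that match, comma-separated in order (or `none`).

1, 5

1. 'bbbbdbb' → match
2 → no match
3 → no match
4. 'bbbbbbbbb' → no match
5. 'bbbbbbb' → match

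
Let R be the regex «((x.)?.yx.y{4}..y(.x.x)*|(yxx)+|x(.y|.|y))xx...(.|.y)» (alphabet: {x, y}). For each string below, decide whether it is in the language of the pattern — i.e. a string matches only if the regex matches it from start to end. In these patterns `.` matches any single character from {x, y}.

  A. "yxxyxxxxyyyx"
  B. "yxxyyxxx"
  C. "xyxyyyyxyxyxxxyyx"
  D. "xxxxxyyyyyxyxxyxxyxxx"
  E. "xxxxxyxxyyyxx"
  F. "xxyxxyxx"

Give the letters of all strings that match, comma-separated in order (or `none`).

A

A → match
B → no match
C → no match
D → no match
E → no match
F → no match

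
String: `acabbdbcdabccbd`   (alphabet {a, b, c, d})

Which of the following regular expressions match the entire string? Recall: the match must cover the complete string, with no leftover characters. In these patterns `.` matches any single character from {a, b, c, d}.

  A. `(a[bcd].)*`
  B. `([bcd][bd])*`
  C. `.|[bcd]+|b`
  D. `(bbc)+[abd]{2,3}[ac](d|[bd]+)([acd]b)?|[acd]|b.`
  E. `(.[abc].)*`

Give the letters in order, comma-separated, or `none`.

E

A → no match
B → no match
C → no match
D → no match
E → match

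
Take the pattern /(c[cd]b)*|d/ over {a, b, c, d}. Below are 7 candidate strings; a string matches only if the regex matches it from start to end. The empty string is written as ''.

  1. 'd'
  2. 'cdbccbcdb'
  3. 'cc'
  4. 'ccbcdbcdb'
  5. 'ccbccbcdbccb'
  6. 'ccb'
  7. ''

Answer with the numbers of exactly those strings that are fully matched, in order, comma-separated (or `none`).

1 → match
2 → match
3 → no match
4 → match
5 → match
6 → match
7 → match

1, 2, 4, 5, 6, 7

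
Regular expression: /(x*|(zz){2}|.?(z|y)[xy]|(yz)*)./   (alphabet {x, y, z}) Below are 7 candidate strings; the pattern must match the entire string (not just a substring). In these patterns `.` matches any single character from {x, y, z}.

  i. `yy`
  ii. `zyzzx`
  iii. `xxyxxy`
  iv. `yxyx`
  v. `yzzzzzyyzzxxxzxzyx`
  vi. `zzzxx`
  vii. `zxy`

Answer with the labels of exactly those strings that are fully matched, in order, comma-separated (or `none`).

vii

i → no match
ii → no match
iii → no match
iv → no match
v → no match
vi → no match
vii → match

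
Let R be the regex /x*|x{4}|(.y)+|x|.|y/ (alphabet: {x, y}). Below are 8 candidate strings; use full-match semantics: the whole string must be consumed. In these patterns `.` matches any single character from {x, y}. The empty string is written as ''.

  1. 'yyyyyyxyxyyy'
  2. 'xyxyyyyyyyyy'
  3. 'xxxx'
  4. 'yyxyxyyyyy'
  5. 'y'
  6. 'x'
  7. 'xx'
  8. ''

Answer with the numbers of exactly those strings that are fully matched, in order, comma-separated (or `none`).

1, 2, 3, 4, 5, 6, 7, 8

1. 'yyyyyyxyxyyy' → match
2. 'xyxyyyyyyyyy' → match
3. 'xxxx' → match
4. 'yyxyxyyyyy' → match
5. 'y' → match
6. 'x' → match
7. 'xx' → match
8. '' → match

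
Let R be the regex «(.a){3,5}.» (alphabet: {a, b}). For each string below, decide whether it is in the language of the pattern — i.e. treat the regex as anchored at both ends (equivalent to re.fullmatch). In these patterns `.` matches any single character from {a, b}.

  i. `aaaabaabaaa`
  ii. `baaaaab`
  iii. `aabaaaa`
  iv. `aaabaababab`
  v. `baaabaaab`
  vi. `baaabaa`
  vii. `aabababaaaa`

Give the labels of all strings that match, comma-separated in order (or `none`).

ii, iii, v, vi, vii

i → no match
ii → match
iii → match
iv → no match
v → match
vi → match
vii → match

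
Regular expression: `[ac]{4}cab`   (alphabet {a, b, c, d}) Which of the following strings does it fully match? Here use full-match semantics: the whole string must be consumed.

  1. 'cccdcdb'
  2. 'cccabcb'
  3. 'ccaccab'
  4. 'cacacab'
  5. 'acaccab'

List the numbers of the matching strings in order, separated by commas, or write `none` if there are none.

1 → no match — must end with 'cab'
2 → no match — must end with 'cab'
3 → match
4 → match
5 → match

3, 4, 5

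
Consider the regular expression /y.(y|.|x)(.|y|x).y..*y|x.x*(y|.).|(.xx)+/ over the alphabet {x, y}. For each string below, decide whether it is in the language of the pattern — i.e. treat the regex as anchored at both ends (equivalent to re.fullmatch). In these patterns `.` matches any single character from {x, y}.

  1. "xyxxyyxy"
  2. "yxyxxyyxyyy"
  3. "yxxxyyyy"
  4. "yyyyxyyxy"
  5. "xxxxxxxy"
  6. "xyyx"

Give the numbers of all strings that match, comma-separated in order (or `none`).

2, 3, 4, 5, 6

1 → no match
2 → match
3 → match
4 → match
5 → match
6 → match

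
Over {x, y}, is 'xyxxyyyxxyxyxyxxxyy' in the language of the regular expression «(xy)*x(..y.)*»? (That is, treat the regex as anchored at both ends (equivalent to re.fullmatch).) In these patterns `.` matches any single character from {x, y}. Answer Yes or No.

Yes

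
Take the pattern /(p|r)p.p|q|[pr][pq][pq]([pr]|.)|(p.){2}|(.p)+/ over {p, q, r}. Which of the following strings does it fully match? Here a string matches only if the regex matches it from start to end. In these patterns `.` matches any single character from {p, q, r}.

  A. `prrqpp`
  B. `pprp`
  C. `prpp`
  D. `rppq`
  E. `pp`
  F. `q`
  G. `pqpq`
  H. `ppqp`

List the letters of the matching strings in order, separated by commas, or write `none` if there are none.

B, C, D, E, F, G, H

A → no match
B → match
C → match
D → match
E → match
F → match
G → match
H → match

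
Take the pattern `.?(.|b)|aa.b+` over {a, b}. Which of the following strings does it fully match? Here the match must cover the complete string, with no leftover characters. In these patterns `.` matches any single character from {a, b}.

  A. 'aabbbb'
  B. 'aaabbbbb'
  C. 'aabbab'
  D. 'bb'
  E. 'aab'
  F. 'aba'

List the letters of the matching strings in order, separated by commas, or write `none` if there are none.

A, B, D

A → match
B → match
C → no match
D → match
E → no match
F → no match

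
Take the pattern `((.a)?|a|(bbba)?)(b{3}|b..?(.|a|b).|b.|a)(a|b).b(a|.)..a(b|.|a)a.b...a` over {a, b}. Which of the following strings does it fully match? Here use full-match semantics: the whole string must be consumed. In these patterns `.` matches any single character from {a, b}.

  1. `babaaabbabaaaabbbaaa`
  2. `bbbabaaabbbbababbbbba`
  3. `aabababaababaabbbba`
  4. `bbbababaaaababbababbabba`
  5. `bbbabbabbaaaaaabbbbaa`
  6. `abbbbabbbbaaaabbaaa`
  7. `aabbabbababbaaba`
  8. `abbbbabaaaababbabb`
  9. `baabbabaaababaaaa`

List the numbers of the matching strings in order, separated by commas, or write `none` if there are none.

1, 2, 3, 4, 5, 6, 7

1 → match
2 → match
3 → match
4 → match
5 → match
6 → match
7 → match
8 → no match — must end with `a`
9 → no match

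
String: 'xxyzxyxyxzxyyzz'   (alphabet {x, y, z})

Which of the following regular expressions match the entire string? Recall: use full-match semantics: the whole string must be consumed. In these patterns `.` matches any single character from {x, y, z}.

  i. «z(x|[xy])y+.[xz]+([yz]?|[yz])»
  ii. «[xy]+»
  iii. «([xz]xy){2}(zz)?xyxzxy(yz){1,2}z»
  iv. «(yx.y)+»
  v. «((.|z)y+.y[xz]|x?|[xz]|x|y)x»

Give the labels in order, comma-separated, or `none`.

i → no match — must start with 'z'
ii → no match
iii → match
iv → no match — must start with 'yx'
v → no match — must end with 'x'

iii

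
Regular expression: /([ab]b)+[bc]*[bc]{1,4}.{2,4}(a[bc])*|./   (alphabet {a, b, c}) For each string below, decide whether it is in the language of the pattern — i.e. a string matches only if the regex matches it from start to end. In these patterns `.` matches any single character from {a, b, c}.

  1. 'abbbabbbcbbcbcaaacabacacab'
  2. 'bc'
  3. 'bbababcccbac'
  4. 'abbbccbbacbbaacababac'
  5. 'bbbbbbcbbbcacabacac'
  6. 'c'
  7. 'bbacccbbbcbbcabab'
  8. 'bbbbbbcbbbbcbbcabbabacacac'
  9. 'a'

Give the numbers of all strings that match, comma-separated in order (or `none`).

1, 3, 5, 6, 8, 9

1 → match
2 → no match
3 → match
4 → no match
5 → match
6 → match
7 → no match
8 → match
9 → match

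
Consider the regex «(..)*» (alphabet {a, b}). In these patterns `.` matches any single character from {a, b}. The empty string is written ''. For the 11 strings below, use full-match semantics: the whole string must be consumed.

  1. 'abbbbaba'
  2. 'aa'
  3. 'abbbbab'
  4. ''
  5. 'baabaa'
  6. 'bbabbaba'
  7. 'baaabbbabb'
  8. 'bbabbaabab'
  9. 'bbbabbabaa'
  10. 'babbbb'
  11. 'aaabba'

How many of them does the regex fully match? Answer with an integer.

10

1 → match
2 → match
3 → no match
4 → match
5 → match
6 → match
7 → match
8 → match
9 → match
10 → match
11 → match
Total matched: 10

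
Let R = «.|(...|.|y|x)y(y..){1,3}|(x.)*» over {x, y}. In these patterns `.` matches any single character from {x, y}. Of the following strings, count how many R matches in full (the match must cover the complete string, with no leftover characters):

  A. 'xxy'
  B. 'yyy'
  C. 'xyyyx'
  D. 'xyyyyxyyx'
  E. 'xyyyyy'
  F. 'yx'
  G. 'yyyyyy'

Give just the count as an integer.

A → no match
B → no match
C → match
D → no match
E → no match
F → no match
G → no match
Total matched: 1

1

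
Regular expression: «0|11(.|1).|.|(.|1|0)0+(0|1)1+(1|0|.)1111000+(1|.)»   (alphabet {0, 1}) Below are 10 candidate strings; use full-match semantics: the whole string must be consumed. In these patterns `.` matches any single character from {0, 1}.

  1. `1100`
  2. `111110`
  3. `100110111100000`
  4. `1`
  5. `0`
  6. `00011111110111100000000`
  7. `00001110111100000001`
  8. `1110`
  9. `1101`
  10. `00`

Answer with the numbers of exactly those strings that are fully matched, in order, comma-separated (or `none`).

1, 3, 4, 5, 6, 7, 8, 9

1 → match
2 → no match
3 → match
4 → match
5 → match
6 → match
7 → match
8 → match
9 → match
10 → no match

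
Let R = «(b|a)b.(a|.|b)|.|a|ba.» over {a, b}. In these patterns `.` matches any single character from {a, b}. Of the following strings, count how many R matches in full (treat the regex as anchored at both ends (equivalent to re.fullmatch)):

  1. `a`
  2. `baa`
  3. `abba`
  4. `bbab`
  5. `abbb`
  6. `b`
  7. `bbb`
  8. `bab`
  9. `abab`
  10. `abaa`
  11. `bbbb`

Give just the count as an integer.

1. `a` → match
2. `baa` → match
3. `abba` → match
4. `bbab` → match
5. `abbb` → match
6. `b` → match
7. `bbb` → no match
8. `bab` → match
9. `abab` → match
10. `abaa` → match
11. `bbbb` → match
Total matched: 10

10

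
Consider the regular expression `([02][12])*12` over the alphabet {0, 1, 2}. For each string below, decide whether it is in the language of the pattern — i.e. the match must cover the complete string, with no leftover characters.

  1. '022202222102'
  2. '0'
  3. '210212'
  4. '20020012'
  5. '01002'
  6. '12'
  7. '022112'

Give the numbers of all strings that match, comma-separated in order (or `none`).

1. '022202222102' → no match — must end with '12'
2. '0' → no match — must end with '12'
3. '210212' → match
4. '20020012' → no match
5. '01002' → no match — must end with '12'
6. '12' → match
7. '022112' → match

3, 6, 7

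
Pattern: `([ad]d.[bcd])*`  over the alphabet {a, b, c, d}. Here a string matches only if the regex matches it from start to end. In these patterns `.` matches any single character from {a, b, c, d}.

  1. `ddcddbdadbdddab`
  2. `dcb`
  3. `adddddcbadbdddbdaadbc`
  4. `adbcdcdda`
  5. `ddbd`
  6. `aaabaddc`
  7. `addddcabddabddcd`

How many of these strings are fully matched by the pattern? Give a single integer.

1 → no match
2 → no match
3 → no match
4 → no match
5 → match
6 → no match
7 → no match
Total matched: 1

1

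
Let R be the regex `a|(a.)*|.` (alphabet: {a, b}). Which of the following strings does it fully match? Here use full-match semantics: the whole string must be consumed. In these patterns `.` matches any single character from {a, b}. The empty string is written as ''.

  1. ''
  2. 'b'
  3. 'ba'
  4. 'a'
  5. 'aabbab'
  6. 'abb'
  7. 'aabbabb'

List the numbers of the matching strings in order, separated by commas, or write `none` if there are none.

1, 2, 4

1 → match
2 → match
3 → no match
4 → match
5 → no match
6 → no match
7 → no match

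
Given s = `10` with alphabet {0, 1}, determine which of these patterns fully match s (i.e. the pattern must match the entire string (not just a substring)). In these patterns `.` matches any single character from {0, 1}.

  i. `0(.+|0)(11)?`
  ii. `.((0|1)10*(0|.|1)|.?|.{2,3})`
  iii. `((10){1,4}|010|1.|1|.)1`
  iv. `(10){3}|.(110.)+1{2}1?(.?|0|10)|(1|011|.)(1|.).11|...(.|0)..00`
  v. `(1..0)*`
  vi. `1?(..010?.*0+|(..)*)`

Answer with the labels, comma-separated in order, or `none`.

i → no match — must start with `0`
ii → match
iii → no match — must end with `1`
iv → no match
v → no match
vi → match

ii, vi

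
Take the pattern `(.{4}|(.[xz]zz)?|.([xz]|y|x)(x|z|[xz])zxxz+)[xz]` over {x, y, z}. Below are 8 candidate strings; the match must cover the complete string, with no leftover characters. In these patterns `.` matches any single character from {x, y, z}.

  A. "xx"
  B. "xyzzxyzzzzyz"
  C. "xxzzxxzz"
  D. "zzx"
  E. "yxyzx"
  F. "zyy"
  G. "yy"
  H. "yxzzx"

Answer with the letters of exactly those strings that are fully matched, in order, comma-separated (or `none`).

A → no match
B → no match
C → match
D → no match
E → match
F → no match
G → no match
H → match

C, E, H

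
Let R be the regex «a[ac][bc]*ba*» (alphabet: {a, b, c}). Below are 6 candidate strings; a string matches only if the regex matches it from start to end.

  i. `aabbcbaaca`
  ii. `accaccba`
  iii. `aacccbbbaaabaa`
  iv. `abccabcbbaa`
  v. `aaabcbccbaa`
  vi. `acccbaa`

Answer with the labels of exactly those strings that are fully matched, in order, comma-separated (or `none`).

i → no match
ii → no match
iii → no match
iv → no match
v → no match
vi → match

vi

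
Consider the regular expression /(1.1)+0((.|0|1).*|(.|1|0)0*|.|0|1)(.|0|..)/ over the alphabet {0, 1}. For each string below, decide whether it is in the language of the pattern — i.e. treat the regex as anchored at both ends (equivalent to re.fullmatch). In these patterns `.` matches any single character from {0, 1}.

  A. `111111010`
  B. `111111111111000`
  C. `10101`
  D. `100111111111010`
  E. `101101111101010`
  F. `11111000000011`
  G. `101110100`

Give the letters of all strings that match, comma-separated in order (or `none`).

A, B, E

A → match
B → match
C → no match
D → no match
E → match
F → no match
G → no match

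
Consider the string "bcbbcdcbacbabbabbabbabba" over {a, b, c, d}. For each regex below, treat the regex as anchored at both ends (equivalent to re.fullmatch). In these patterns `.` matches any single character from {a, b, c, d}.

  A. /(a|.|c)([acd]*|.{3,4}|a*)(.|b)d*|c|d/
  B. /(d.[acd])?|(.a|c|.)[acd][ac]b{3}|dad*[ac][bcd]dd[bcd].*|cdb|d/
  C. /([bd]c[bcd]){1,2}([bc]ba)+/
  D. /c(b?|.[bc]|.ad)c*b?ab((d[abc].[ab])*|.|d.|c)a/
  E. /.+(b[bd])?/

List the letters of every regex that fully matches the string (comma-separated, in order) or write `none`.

C, E

A → no match
B → no match
C → match
D → no match — must start with "c"
E → match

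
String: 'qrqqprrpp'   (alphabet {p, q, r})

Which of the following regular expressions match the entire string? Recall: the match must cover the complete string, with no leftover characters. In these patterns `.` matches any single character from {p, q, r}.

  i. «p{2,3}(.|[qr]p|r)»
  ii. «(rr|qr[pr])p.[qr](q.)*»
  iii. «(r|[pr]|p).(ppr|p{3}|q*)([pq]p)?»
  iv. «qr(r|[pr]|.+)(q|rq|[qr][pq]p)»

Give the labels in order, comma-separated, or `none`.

i → no match — must start with 'p'
ii → no match
iii → no match
iv → match

iv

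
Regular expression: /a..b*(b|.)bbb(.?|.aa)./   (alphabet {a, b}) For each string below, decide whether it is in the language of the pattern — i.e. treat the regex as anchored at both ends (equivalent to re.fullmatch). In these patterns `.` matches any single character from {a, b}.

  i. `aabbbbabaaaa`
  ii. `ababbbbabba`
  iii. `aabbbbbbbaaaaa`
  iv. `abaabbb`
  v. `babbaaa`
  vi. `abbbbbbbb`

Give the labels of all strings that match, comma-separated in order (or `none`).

i → no match
ii → no match
iii → no match
iv → no match
v → no match — must start with `a`
vi → match

vi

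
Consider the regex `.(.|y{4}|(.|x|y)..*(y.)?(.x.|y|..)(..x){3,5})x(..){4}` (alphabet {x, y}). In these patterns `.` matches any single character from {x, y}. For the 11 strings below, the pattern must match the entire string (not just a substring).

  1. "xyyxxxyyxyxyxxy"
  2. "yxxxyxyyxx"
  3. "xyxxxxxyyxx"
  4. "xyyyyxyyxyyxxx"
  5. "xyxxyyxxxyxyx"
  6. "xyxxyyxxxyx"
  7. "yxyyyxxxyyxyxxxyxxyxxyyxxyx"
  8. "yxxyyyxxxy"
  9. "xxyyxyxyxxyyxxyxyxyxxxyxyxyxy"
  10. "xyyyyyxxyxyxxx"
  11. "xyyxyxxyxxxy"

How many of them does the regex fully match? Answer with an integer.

1 → no match
2 → no match
3 → match
4 → match
5 → no match
6 → match
7 → no match
8 → no match
9 → no match
10 → no match
11 → no match
Total matched: 3

3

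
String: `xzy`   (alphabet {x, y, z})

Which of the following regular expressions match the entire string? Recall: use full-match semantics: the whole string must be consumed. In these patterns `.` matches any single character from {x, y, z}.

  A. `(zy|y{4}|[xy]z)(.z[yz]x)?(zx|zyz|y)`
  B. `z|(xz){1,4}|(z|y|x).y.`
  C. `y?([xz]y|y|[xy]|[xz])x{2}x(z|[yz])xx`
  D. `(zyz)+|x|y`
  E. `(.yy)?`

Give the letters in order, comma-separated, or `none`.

A → match
B → no match
C → no match — must end with `xx`
D → no match
E → no match

A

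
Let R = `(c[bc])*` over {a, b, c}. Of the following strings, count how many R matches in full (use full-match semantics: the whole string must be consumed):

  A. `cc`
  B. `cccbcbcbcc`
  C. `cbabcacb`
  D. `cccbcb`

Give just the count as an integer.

A → match
B → match
C → no match
D → match
Total matched: 3

3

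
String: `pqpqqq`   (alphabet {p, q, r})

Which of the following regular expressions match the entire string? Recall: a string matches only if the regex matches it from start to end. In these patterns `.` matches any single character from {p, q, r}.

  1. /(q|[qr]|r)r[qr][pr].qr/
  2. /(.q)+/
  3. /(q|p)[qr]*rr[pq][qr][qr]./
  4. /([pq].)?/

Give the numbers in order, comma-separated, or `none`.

2

1 → no match — must end with `qr`
2 → match
3 → no match
4 → no match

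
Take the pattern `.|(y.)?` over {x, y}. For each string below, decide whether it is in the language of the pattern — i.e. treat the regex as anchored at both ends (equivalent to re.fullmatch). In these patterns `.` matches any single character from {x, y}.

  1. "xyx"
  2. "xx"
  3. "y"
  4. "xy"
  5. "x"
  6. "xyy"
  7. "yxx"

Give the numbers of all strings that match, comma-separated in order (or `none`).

3, 5

1. "xyx" → no match
2. "xx" → no match
3. "y" → match
4. "xy" → no match
5. "x" → match
6. "xyy" → no match
7. "yxx" → no match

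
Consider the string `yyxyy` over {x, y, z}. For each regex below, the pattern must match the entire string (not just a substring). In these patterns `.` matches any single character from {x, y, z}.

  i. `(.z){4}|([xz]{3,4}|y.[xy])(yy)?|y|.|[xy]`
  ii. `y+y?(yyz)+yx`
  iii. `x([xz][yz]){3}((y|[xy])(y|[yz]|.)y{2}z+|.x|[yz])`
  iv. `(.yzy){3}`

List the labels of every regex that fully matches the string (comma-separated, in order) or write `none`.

i

i → match
ii → no match — must end with `yyzyx`
iii → no match — must start with `x`
iv → no match — must end with `yzy`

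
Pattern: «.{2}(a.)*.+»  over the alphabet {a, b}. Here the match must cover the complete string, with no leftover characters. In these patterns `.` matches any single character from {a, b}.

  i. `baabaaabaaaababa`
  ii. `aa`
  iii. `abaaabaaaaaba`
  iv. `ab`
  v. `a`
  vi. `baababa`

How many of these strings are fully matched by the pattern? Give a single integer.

i → match
ii → no match
iii → match
iv → no match
v → no match
vi → match
Total matched: 3

3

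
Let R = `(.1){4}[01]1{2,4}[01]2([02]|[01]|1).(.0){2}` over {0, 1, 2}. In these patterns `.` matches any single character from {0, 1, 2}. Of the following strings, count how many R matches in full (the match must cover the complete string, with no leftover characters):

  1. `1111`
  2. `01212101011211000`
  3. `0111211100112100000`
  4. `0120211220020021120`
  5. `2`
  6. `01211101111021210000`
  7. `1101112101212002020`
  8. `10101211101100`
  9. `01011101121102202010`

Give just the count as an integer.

1. `1111` → no match — must end with `0`
2 → no match
3 → no match
4 → no match
5. `2` → no match — must end with `0`
6 → no match
7 → no match
8 → no match
9 → no match
Total matched: 0

0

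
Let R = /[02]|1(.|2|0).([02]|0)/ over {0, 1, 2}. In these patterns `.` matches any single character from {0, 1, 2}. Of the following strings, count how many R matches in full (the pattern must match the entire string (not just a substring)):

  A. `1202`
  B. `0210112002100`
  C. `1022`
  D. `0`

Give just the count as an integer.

3

A → match
B → no match
C → match
D → match
Total matched: 3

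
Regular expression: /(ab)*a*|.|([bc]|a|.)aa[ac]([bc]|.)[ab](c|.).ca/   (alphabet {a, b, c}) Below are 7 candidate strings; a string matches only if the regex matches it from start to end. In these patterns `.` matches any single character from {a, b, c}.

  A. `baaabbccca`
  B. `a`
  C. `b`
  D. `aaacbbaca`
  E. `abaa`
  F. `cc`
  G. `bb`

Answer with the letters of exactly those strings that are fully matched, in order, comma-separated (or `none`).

A, B, C, E

A → match
B → match
C → match
D → no match
E → match
F → no match
G → no match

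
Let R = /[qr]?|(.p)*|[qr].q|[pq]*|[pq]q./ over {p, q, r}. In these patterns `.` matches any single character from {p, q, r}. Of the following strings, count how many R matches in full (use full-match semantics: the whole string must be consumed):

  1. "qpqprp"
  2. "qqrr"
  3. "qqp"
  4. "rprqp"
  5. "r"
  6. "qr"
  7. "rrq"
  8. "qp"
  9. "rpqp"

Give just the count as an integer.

1 → match
2 → no match
3 → match
4 → no match
5 → match
6 → no match
7 → match
8 → match
9 → match
Total matched: 6

6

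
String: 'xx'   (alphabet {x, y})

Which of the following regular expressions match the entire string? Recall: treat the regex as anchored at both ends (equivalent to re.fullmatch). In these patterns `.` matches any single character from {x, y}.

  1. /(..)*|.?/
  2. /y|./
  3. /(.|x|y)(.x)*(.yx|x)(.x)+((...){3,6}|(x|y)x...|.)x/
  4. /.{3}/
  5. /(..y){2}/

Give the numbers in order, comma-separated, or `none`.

1 → match
2 → no match
3 → no match
4 → no match
5 → no match — must end with 'y'

1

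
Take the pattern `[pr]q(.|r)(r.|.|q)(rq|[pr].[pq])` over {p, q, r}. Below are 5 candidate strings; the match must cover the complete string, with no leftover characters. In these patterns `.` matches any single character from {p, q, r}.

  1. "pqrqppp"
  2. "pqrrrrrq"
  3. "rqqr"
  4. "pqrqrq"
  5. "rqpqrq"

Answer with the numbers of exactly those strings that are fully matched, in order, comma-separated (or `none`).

1, 2, 4, 5

1 → match
2 → match
3 → no match
4 → match
5 → match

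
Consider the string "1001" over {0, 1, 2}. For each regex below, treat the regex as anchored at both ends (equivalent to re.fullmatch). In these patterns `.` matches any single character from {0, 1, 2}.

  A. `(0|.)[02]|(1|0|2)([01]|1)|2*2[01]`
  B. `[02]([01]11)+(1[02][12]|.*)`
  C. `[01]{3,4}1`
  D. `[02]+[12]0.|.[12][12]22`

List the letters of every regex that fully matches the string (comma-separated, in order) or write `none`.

C

A → no match
B → no match
C → match
D → no match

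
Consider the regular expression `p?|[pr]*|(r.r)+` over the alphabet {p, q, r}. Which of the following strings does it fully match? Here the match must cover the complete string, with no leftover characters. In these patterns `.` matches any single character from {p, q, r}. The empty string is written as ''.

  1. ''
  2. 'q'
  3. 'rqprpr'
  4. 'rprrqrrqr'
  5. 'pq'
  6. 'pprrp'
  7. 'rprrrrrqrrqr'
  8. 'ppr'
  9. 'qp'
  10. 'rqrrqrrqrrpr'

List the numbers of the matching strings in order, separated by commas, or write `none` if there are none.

1, 4, 6, 7, 8, 10

1 → match
2 → no match
3 → no match
4 → match
5 → no match
6 → match
7 → match
8 → match
9 → no match
10 → match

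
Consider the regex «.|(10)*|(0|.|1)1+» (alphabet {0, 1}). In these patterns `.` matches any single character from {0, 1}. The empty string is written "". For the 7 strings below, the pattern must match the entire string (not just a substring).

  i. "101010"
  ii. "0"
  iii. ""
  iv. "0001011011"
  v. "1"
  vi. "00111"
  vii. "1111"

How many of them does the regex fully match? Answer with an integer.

5

i → match
ii → match
iii → match
iv → no match
v → match
vi → no match
vii → match
Total matched: 5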